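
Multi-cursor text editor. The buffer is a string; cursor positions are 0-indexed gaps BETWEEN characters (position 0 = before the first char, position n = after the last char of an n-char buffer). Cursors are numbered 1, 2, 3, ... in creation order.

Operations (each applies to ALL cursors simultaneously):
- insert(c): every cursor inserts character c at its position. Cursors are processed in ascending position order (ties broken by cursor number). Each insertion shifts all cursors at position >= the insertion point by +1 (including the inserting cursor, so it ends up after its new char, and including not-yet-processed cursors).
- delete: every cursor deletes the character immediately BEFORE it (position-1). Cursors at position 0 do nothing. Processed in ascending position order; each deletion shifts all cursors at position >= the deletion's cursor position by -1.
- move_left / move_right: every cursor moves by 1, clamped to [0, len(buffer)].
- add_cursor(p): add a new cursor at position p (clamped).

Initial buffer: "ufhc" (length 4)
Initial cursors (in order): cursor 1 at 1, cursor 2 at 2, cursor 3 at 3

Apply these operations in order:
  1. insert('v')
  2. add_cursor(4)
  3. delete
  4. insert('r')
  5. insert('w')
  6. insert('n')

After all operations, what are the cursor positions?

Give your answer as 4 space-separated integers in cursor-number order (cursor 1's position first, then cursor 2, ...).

After op 1 (insert('v')): buffer="uvfvhvc" (len 7), cursors c1@2 c2@4 c3@6, authorship .1.2.3.
After op 2 (add_cursor(4)): buffer="uvfvhvc" (len 7), cursors c1@2 c2@4 c4@4 c3@6, authorship .1.2.3.
After op 3 (delete): buffer="uhc" (len 3), cursors c1@1 c2@1 c4@1 c3@2, authorship ...
After op 4 (insert('r')): buffer="urrrhrc" (len 7), cursors c1@4 c2@4 c4@4 c3@6, authorship .124.3.
After op 5 (insert('w')): buffer="urrrwwwhrwc" (len 11), cursors c1@7 c2@7 c4@7 c3@10, authorship .124124.33.
After op 6 (insert('n')): buffer="urrrwwwnnnhrwnc" (len 15), cursors c1@10 c2@10 c4@10 c3@14, authorship .124124124.333.

Answer: 10 10 14 10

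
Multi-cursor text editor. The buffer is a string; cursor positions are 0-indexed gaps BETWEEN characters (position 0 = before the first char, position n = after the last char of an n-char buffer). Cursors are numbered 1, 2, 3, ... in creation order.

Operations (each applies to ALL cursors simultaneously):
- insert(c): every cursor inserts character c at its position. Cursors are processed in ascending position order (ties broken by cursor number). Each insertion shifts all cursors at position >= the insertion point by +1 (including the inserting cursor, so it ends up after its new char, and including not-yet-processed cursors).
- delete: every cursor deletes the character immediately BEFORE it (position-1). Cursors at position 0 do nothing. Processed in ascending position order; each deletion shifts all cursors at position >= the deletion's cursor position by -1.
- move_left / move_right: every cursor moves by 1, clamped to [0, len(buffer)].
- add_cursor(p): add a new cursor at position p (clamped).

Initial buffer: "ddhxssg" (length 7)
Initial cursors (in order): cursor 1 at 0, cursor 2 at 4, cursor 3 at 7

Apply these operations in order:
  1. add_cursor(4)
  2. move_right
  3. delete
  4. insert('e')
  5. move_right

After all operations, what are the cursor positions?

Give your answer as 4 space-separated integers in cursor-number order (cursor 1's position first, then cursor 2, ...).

Answer: 2 6 7 6

Derivation:
After op 1 (add_cursor(4)): buffer="ddhxssg" (len 7), cursors c1@0 c2@4 c4@4 c3@7, authorship .......
After op 2 (move_right): buffer="ddhxssg" (len 7), cursors c1@1 c2@5 c4@5 c3@7, authorship .......
After op 3 (delete): buffer="dhs" (len 3), cursors c1@0 c2@2 c4@2 c3@3, authorship ...
After op 4 (insert('e')): buffer="edheese" (len 7), cursors c1@1 c2@5 c4@5 c3@7, authorship 1..24.3
After op 5 (move_right): buffer="edheese" (len 7), cursors c1@2 c2@6 c4@6 c3@7, authorship 1..24.3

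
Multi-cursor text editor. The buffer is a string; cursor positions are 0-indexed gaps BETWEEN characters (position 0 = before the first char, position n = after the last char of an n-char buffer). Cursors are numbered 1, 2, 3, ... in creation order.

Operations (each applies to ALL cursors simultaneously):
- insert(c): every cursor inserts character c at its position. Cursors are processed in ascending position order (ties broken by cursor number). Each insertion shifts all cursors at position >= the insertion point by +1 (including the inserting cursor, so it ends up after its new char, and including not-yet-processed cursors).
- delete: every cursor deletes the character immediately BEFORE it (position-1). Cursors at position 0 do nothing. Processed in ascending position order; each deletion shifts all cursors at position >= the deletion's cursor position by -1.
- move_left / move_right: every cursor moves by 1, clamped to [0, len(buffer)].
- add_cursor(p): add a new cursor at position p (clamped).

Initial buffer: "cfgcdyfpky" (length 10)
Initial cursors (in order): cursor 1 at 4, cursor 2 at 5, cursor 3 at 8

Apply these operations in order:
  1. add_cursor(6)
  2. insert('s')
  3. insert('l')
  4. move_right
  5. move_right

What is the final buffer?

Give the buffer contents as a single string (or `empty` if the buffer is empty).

Answer: cfgcsldslyslfpslky

Derivation:
After op 1 (add_cursor(6)): buffer="cfgcdyfpky" (len 10), cursors c1@4 c2@5 c4@6 c3@8, authorship ..........
After op 2 (insert('s')): buffer="cfgcsdsysfpsky" (len 14), cursors c1@5 c2@7 c4@9 c3@12, authorship ....1.2.4..3..
After op 3 (insert('l')): buffer="cfgcsldslyslfpslky" (len 18), cursors c1@6 c2@9 c4@12 c3@16, authorship ....11.22.44..33..
After op 4 (move_right): buffer="cfgcsldslyslfpslky" (len 18), cursors c1@7 c2@10 c4@13 c3@17, authorship ....11.22.44..33..
After op 5 (move_right): buffer="cfgcsldslyslfpslky" (len 18), cursors c1@8 c2@11 c4@14 c3@18, authorship ....11.22.44..33..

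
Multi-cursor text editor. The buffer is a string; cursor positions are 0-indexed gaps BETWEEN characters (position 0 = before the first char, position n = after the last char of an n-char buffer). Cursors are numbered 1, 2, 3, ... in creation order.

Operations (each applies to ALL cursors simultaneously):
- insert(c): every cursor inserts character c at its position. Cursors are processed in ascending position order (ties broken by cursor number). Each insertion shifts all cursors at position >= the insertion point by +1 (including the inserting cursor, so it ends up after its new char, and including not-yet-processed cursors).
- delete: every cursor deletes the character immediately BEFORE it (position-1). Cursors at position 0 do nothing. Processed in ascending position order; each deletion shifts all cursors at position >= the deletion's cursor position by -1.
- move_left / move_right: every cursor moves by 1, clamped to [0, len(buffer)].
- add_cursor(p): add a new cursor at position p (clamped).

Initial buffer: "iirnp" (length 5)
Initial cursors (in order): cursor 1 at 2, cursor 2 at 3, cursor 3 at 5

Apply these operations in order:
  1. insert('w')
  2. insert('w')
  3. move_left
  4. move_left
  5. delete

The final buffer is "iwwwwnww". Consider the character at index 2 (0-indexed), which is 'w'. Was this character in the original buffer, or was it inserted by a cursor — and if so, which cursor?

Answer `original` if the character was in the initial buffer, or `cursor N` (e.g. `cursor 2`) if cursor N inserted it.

After op 1 (insert('w')): buffer="iiwrwnpw" (len 8), cursors c1@3 c2@5 c3@8, authorship ..1.2..3
After op 2 (insert('w')): buffer="iiwwrwwnpww" (len 11), cursors c1@4 c2@7 c3@11, authorship ..11.22..33
After op 3 (move_left): buffer="iiwwrwwnpww" (len 11), cursors c1@3 c2@6 c3@10, authorship ..11.22..33
After op 4 (move_left): buffer="iiwwrwwnpww" (len 11), cursors c1@2 c2@5 c3@9, authorship ..11.22..33
After op 5 (delete): buffer="iwwwwnww" (len 8), cursors c1@1 c2@3 c3@6, authorship .1122.33
Authorship (.=original, N=cursor N): . 1 1 2 2 . 3 3
Index 2: author = 1

Answer: cursor 1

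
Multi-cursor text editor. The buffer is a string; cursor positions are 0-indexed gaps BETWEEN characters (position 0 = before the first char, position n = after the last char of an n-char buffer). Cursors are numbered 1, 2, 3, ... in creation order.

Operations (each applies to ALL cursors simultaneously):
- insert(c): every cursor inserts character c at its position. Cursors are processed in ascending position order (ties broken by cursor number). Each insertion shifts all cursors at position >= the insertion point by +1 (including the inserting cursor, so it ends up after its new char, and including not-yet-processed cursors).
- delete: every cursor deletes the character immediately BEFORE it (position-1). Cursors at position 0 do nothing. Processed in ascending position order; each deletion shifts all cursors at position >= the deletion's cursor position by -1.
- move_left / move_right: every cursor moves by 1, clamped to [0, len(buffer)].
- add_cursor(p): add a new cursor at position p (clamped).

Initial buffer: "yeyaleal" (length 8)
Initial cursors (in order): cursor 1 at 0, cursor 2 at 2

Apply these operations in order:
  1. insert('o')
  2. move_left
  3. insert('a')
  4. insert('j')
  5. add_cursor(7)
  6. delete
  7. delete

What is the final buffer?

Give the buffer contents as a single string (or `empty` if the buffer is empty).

After op 1 (insert('o')): buffer="oyeoyaleal" (len 10), cursors c1@1 c2@4, authorship 1..2......
After op 2 (move_left): buffer="oyeoyaleal" (len 10), cursors c1@0 c2@3, authorship 1..2......
After op 3 (insert('a')): buffer="aoyeaoyaleal" (len 12), cursors c1@1 c2@5, authorship 11..22......
After op 4 (insert('j')): buffer="ajoyeajoyaleal" (len 14), cursors c1@2 c2@7, authorship 111..222......
After op 5 (add_cursor(7)): buffer="ajoyeajoyaleal" (len 14), cursors c1@2 c2@7 c3@7, authorship 111..222......
After op 6 (delete): buffer="aoyeoyaleal" (len 11), cursors c1@1 c2@4 c3@4, authorship 11..2......
After op 7 (delete): buffer="ooyaleal" (len 8), cursors c1@0 c2@1 c3@1, authorship 12......

Answer: ooyaleal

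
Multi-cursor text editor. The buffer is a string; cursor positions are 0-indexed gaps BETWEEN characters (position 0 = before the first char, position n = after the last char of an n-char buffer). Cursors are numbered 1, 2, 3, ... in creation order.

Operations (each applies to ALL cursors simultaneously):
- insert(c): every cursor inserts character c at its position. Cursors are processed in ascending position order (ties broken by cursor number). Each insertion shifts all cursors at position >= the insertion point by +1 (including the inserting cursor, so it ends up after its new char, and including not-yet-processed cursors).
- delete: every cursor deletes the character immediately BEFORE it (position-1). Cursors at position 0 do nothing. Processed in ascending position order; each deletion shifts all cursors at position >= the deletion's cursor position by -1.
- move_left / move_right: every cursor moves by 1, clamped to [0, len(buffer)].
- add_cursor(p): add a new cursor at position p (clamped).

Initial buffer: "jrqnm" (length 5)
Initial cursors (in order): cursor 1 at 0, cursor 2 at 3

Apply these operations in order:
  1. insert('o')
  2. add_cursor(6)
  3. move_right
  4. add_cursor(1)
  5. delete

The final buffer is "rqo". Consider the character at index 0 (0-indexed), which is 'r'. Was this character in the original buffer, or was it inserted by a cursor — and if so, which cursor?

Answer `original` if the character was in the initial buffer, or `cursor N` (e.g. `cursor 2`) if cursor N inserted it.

After op 1 (insert('o')): buffer="ojrqonm" (len 7), cursors c1@1 c2@5, authorship 1...2..
After op 2 (add_cursor(6)): buffer="ojrqonm" (len 7), cursors c1@1 c2@5 c3@6, authorship 1...2..
After op 3 (move_right): buffer="ojrqonm" (len 7), cursors c1@2 c2@6 c3@7, authorship 1...2..
After op 4 (add_cursor(1)): buffer="ojrqonm" (len 7), cursors c4@1 c1@2 c2@6 c3@7, authorship 1...2..
After op 5 (delete): buffer="rqo" (len 3), cursors c1@0 c4@0 c2@3 c3@3, authorship ..2
Authorship (.=original, N=cursor N): . . 2
Index 0: author = original

Answer: original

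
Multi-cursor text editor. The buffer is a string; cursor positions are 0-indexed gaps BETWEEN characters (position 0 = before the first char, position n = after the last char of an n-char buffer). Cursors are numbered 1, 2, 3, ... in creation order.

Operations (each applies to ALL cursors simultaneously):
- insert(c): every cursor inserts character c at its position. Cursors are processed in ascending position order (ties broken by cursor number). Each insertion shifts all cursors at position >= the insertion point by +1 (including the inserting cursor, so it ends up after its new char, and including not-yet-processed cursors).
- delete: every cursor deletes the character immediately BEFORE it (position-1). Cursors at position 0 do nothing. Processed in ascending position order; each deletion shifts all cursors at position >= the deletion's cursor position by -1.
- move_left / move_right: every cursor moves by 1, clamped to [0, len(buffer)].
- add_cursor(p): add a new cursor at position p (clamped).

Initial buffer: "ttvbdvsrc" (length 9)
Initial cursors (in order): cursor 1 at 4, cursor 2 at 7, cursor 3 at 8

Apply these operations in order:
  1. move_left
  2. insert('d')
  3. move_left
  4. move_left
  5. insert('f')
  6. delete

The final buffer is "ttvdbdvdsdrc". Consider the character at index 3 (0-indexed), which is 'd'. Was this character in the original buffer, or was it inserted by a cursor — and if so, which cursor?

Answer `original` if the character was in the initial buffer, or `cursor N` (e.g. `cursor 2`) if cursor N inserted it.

After op 1 (move_left): buffer="ttvbdvsrc" (len 9), cursors c1@3 c2@6 c3@7, authorship .........
After op 2 (insert('d')): buffer="ttvdbdvdsdrc" (len 12), cursors c1@4 c2@8 c3@10, authorship ...1...2.3..
After op 3 (move_left): buffer="ttvdbdvdsdrc" (len 12), cursors c1@3 c2@7 c3@9, authorship ...1...2.3..
After op 4 (move_left): buffer="ttvdbdvdsdrc" (len 12), cursors c1@2 c2@6 c3@8, authorship ...1...2.3..
After op 5 (insert('f')): buffer="ttfvdbdfvdfsdrc" (len 15), cursors c1@3 c2@8 c3@11, authorship ..1.1..2.23.3..
After op 6 (delete): buffer="ttvdbdvdsdrc" (len 12), cursors c1@2 c2@6 c3@8, authorship ...1...2.3..
Authorship (.=original, N=cursor N): . . . 1 . . . 2 . 3 . .
Index 3: author = 1

Answer: cursor 1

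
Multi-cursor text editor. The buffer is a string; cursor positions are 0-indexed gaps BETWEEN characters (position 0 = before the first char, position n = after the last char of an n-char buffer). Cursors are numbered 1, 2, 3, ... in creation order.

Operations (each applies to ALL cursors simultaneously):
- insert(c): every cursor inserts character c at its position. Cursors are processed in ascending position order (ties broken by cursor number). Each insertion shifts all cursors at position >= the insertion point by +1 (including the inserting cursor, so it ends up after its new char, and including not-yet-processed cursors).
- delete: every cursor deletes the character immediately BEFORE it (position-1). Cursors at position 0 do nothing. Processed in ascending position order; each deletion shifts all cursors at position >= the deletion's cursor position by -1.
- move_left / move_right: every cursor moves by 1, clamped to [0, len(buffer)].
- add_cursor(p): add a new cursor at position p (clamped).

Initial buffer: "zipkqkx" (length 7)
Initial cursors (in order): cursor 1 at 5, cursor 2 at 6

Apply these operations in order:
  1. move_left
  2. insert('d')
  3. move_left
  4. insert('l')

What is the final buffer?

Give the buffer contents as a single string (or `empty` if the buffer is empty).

Answer: zipkldqldkx

Derivation:
After op 1 (move_left): buffer="zipkqkx" (len 7), cursors c1@4 c2@5, authorship .......
After op 2 (insert('d')): buffer="zipkdqdkx" (len 9), cursors c1@5 c2@7, authorship ....1.2..
After op 3 (move_left): buffer="zipkdqdkx" (len 9), cursors c1@4 c2@6, authorship ....1.2..
After op 4 (insert('l')): buffer="zipkldqldkx" (len 11), cursors c1@5 c2@8, authorship ....11.22..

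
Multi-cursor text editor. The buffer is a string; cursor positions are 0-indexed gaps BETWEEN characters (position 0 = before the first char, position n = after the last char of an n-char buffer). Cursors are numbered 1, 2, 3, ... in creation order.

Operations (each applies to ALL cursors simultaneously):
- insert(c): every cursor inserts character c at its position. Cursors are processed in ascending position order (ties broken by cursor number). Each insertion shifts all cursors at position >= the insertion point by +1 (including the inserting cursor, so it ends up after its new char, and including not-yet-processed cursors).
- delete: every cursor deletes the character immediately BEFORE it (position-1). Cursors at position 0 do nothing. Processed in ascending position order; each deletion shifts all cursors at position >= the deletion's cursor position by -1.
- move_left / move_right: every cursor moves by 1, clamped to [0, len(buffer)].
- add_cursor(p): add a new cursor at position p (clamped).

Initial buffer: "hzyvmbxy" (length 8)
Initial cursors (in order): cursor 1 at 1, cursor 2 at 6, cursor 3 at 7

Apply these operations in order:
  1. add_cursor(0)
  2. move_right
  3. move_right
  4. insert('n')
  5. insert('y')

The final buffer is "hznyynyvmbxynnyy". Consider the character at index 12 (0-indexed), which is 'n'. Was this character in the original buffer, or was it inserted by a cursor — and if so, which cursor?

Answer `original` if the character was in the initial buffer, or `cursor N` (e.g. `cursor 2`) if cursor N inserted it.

Answer: cursor 2

Derivation:
After op 1 (add_cursor(0)): buffer="hzyvmbxy" (len 8), cursors c4@0 c1@1 c2@6 c3@7, authorship ........
After op 2 (move_right): buffer="hzyvmbxy" (len 8), cursors c4@1 c1@2 c2@7 c3@8, authorship ........
After op 3 (move_right): buffer="hzyvmbxy" (len 8), cursors c4@2 c1@3 c2@8 c3@8, authorship ........
After op 4 (insert('n')): buffer="hznynvmbxynn" (len 12), cursors c4@3 c1@5 c2@12 c3@12, authorship ..4.1.....23
After op 5 (insert('y')): buffer="hznyynyvmbxynnyy" (len 16), cursors c4@4 c1@7 c2@16 c3@16, authorship ..44.11.....2323
Authorship (.=original, N=cursor N): . . 4 4 . 1 1 . . . . . 2 3 2 3
Index 12: author = 2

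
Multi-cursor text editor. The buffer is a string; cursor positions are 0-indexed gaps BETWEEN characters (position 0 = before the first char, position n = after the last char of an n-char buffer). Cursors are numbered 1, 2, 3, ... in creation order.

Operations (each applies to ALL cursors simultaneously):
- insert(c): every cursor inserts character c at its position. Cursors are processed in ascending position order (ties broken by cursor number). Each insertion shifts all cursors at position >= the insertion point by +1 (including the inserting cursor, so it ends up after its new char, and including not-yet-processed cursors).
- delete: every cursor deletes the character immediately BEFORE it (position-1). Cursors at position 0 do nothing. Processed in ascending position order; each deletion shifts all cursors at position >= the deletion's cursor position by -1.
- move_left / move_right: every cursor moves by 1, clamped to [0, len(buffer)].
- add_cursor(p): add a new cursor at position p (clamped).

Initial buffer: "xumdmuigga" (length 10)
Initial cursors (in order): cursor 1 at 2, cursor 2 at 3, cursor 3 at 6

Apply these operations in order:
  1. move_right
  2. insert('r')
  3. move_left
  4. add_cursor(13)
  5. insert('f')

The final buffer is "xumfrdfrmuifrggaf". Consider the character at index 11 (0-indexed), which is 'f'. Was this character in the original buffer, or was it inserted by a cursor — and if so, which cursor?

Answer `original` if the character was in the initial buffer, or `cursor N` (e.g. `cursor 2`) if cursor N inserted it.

Answer: cursor 3

Derivation:
After op 1 (move_right): buffer="xumdmuigga" (len 10), cursors c1@3 c2@4 c3@7, authorship ..........
After op 2 (insert('r')): buffer="xumrdrmuirgga" (len 13), cursors c1@4 c2@6 c3@10, authorship ...1.2...3...
After op 3 (move_left): buffer="xumrdrmuirgga" (len 13), cursors c1@3 c2@5 c3@9, authorship ...1.2...3...
After op 4 (add_cursor(13)): buffer="xumrdrmuirgga" (len 13), cursors c1@3 c2@5 c3@9 c4@13, authorship ...1.2...3...
After op 5 (insert('f')): buffer="xumfrdfrmuifrggaf" (len 17), cursors c1@4 c2@7 c3@12 c4@17, authorship ...11.22...33...4
Authorship (.=original, N=cursor N): . . . 1 1 . 2 2 . . . 3 3 . . . 4
Index 11: author = 3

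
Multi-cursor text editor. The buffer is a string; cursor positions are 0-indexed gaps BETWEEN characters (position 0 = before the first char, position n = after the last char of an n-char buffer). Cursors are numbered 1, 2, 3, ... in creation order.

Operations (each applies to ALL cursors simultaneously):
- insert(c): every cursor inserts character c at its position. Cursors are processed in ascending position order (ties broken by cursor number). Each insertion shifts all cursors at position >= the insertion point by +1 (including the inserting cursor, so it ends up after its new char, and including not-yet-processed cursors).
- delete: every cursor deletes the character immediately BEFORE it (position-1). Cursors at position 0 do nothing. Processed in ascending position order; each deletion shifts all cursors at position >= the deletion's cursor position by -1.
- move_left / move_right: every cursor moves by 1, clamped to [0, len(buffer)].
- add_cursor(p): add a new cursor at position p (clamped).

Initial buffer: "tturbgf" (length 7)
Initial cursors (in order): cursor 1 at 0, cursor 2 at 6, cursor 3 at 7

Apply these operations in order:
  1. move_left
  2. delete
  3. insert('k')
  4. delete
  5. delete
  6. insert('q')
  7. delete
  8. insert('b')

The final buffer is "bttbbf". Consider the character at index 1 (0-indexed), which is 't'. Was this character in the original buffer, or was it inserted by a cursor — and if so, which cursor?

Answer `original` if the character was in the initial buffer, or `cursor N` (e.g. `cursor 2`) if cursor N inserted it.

Answer: original

Derivation:
After op 1 (move_left): buffer="tturbgf" (len 7), cursors c1@0 c2@5 c3@6, authorship .......
After op 2 (delete): buffer="tturf" (len 5), cursors c1@0 c2@4 c3@4, authorship .....
After op 3 (insert('k')): buffer="ktturkkf" (len 8), cursors c1@1 c2@7 c3@7, authorship 1....23.
After op 4 (delete): buffer="tturf" (len 5), cursors c1@0 c2@4 c3@4, authorship .....
After op 5 (delete): buffer="ttf" (len 3), cursors c1@0 c2@2 c3@2, authorship ...
After op 6 (insert('q')): buffer="qttqqf" (len 6), cursors c1@1 c2@5 c3@5, authorship 1..23.
After op 7 (delete): buffer="ttf" (len 3), cursors c1@0 c2@2 c3@2, authorship ...
After op 8 (insert('b')): buffer="bttbbf" (len 6), cursors c1@1 c2@5 c3@5, authorship 1..23.
Authorship (.=original, N=cursor N): 1 . . 2 3 .
Index 1: author = original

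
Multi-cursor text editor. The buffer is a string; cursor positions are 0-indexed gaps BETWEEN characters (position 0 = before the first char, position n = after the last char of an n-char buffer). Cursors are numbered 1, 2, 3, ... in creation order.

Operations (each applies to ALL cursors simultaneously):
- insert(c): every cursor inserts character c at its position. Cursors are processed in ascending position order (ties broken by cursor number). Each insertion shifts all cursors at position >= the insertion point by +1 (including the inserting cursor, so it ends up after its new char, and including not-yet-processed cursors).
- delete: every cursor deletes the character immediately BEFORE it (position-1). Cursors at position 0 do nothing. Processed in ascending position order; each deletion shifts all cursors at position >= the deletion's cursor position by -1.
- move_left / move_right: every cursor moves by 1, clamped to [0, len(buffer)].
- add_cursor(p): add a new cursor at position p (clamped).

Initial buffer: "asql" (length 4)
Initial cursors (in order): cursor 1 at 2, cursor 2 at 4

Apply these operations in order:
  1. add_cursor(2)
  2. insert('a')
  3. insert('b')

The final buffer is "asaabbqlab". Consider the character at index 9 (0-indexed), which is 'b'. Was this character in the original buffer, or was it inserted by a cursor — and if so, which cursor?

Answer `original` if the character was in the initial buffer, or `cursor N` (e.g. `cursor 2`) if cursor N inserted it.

Answer: cursor 2

Derivation:
After op 1 (add_cursor(2)): buffer="asql" (len 4), cursors c1@2 c3@2 c2@4, authorship ....
After op 2 (insert('a')): buffer="asaaqla" (len 7), cursors c1@4 c3@4 c2@7, authorship ..13..2
After op 3 (insert('b')): buffer="asaabbqlab" (len 10), cursors c1@6 c3@6 c2@10, authorship ..1313..22
Authorship (.=original, N=cursor N): . . 1 3 1 3 . . 2 2
Index 9: author = 2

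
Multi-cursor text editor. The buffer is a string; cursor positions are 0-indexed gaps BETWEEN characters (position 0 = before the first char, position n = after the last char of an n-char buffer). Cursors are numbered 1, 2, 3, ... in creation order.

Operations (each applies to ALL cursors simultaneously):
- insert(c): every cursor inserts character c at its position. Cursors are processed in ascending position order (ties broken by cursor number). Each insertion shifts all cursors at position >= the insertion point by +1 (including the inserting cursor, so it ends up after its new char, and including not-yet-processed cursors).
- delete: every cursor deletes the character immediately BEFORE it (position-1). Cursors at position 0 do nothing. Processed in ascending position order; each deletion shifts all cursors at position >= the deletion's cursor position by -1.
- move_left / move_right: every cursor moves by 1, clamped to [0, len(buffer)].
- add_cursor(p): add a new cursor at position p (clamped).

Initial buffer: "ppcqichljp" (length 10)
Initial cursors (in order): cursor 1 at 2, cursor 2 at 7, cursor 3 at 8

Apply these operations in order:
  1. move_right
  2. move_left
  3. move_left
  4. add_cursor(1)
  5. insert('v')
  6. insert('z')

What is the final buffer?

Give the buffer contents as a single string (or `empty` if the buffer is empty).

Answer: pvvzzpcqicvzhvzljp

Derivation:
After op 1 (move_right): buffer="ppcqichljp" (len 10), cursors c1@3 c2@8 c3@9, authorship ..........
After op 2 (move_left): buffer="ppcqichljp" (len 10), cursors c1@2 c2@7 c3@8, authorship ..........
After op 3 (move_left): buffer="ppcqichljp" (len 10), cursors c1@1 c2@6 c3@7, authorship ..........
After op 4 (add_cursor(1)): buffer="ppcqichljp" (len 10), cursors c1@1 c4@1 c2@6 c3@7, authorship ..........
After op 5 (insert('v')): buffer="pvvpcqicvhvljp" (len 14), cursors c1@3 c4@3 c2@9 c3@11, authorship .14.....2.3...
After op 6 (insert('z')): buffer="pvvzzpcqicvzhvzljp" (len 18), cursors c1@5 c4@5 c2@12 c3@15, authorship .1414.....22.33...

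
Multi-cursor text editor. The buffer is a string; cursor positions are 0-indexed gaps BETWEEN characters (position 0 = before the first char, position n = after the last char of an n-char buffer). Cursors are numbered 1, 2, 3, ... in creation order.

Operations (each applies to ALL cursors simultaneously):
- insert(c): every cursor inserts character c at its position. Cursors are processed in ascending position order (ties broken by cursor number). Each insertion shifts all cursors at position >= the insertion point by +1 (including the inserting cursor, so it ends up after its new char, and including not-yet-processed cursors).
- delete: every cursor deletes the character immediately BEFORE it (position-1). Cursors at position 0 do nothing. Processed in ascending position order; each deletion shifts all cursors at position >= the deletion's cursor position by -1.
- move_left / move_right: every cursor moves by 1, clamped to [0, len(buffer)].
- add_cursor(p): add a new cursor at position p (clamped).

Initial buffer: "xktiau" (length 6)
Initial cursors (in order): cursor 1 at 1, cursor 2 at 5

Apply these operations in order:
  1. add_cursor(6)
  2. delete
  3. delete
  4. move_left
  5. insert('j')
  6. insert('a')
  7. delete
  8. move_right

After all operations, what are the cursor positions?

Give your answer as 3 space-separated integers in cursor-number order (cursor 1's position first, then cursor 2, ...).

Answer: 4 4 4

Derivation:
After op 1 (add_cursor(6)): buffer="xktiau" (len 6), cursors c1@1 c2@5 c3@6, authorship ......
After op 2 (delete): buffer="kti" (len 3), cursors c1@0 c2@3 c3@3, authorship ...
After op 3 (delete): buffer="k" (len 1), cursors c1@0 c2@1 c3@1, authorship .
After op 4 (move_left): buffer="k" (len 1), cursors c1@0 c2@0 c3@0, authorship .
After op 5 (insert('j')): buffer="jjjk" (len 4), cursors c1@3 c2@3 c3@3, authorship 123.
After op 6 (insert('a')): buffer="jjjaaak" (len 7), cursors c1@6 c2@6 c3@6, authorship 123123.
After op 7 (delete): buffer="jjjk" (len 4), cursors c1@3 c2@3 c3@3, authorship 123.
After op 8 (move_right): buffer="jjjk" (len 4), cursors c1@4 c2@4 c3@4, authorship 123.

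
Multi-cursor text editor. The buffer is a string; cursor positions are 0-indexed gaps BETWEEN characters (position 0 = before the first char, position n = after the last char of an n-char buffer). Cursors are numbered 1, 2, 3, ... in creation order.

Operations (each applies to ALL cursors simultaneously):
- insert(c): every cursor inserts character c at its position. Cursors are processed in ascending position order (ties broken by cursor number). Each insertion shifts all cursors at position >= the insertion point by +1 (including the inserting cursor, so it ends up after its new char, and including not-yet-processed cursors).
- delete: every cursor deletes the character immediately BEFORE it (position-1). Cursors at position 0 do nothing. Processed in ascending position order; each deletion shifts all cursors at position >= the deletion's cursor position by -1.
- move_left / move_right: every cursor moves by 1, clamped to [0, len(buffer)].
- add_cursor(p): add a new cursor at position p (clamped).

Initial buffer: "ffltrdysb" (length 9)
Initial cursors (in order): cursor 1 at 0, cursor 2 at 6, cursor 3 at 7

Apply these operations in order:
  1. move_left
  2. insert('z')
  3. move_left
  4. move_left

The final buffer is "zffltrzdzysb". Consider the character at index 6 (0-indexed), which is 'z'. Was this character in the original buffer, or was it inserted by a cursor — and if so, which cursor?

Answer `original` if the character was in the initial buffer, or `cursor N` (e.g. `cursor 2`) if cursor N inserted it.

Answer: cursor 2

Derivation:
After op 1 (move_left): buffer="ffltrdysb" (len 9), cursors c1@0 c2@5 c3@6, authorship .........
After op 2 (insert('z')): buffer="zffltrzdzysb" (len 12), cursors c1@1 c2@7 c3@9, authorship 1.....2.3...
After op 3 (move_left): buffer="zffltrzdzysb" (len 12), cursors c1@0 c2@6 c3@8, authorship 1.....2.3...
After op 4 (move_left): buffer="zffltrzdzysb" (len 12), cursors c1@0 c2@5 c3@7, authorship 1.....2.3...
Authorship (.=original, N=cursor N): 1 . . . . . 2 . 3 . . .
Index 6: author = 2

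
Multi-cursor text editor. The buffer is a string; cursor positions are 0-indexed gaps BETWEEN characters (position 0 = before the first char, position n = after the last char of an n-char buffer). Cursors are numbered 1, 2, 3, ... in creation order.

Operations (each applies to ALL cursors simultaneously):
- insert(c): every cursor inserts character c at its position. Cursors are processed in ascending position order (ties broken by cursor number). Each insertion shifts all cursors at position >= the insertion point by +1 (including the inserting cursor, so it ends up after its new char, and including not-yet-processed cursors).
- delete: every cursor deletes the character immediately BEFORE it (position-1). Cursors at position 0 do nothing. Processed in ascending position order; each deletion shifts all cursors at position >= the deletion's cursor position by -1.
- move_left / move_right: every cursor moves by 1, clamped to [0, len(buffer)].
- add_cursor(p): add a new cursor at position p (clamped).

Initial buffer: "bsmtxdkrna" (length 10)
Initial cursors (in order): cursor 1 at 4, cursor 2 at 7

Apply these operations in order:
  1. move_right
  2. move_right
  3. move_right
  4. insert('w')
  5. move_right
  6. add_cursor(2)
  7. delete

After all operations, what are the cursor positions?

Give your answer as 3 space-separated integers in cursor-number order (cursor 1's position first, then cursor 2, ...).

After op 1 (move_right): buffer="bsmtxdkrna" (len 10), cursors c1@5 c2@8, authorship ..........
After op 2 (move_right): buffer="bsmtxdkrna" (len 10), cursors c1@6 c2@9, authorship ..........
After op 3 (move_right): buffer="bsmtxdkrna" (len 10), cursors c1@7 c2@10, authorship ..........
After op 4 (insert('w')): buffer="bsmtxdkwrnaw" (len 12), cursors c1@8 c2@12, authorship .......1...2
After op 5 (move_right): buffer="bsmtxdkwrnaw" (len 12), cursors c1@9 c2@12, authorship .......1...2
After op 6 (add_cursor(2)): buffer="bsmtxdkwrnaw" (len 12), cursors c3@2 c1@9 c2@12, authorship .......1...2
After op 7 (delete): buffer="bmtxdkwna" (len 9), cursors c3@1 c1@7 c2@9, authorship ......1..

Answer: 7 9 1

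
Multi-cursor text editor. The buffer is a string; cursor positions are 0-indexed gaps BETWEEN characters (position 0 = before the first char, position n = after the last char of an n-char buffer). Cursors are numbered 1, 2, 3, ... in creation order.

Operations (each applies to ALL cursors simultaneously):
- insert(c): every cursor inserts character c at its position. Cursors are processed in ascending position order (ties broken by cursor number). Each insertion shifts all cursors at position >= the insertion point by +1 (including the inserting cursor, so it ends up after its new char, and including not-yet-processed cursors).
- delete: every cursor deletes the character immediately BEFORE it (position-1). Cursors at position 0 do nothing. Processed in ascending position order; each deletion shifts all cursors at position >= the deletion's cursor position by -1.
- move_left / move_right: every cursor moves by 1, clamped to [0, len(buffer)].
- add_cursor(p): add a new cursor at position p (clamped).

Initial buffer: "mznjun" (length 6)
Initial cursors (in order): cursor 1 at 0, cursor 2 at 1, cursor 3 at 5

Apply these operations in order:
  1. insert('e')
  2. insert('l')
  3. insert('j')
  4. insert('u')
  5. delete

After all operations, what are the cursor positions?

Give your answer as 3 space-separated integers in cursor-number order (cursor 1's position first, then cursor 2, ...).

After op 1 (insert('e')): buffer="emeznjuen" (len 9), cursors c1@1 c2@3 c3@8, authorship 1.2....3.
After op 2 (insert('l')): buffer="elmelznjueln" (len 12), cursors c1@2 c2@5 c3@11, authorship 11.22....33.
After op 3 (insert('j')): buffer="eljmeljznjueljn" (len 15), cursors c1@3 c2@7 c3@14, authorship 111.222....333.
After op 4 (insert('u')): buffer="eljumeljuznjueljun" (len 18), cursors c1@4 c2@9 c3@17, authorship 1111.2222....3333.
After op 5 (delete): buffer="eljmeljznjueljn" (len 15), cursors c1@3 c2@7 c3@14, authorship 111.222....333.

Answer: 3 7 14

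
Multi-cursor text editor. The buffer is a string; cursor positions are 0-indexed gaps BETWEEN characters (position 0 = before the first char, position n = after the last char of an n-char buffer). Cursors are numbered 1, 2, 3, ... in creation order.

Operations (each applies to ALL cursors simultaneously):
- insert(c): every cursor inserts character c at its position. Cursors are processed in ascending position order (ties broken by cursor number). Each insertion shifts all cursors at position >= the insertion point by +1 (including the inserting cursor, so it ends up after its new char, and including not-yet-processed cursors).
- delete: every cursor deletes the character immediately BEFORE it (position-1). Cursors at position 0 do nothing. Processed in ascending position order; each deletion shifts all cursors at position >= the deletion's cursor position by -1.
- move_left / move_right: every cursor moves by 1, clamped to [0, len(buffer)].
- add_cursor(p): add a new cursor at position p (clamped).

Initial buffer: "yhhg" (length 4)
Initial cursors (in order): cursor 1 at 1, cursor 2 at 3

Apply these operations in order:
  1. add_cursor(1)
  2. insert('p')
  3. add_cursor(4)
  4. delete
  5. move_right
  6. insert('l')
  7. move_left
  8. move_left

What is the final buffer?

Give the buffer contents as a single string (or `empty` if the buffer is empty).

Answer: yhlllgl

Derivation:
After op 1 (add_cursor(1)): buffer="yhhg" (len 4), cursors c1@1 c3@1 c2@3, authorship ....
After op 2 (insert('p')): buffer="ypphhpg" (len 7), cursors c1@3 c3@3 c2@6, authorship .13..2.
After op 3 (add_cursor(4)): buffer="ypphhpg" (len 7), cursors c1@3 c3@3 c4@4 c2@6, authorship .13..2.
After op 4 (delete): buffer="yhg" (len 3), cursors c1@1 c3@1 c4@1 c2@2, authorship ...
After op 5 (move_right): buffer="yhg" (len 3), cursors c1@2 c3@2 c4@2 c2@3, authorship ...
After op 6 (insert('l')): buffer="yhlllgl" (len 7), cursors c1@5 c3@5 c4@5 c2@7, authorship ..134.2
After op 7 (move_left): buffer="yhlllgl" (len 7), cursors c1@4 c3@4 c4@4 c2@6, authorship ..134.2
After op 8 (move_left): buffer="yhlllgl" (len 7), cursors c1@3 c3@3 c4@3 c2@5, authorship ..134.2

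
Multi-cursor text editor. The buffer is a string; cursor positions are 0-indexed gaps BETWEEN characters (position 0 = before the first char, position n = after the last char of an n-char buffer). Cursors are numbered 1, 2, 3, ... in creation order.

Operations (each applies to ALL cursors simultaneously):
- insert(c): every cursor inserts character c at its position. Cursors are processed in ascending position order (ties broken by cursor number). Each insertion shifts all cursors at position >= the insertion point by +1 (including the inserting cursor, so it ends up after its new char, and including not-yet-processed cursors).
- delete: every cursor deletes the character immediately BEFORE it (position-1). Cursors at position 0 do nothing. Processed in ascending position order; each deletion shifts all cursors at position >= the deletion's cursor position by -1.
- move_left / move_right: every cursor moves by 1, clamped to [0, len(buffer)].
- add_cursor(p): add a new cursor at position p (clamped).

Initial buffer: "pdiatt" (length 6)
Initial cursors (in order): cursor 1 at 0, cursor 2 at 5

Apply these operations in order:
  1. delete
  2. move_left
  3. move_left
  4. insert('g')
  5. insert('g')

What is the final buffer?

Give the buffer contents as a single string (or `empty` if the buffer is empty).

After op 1 (delete): buffer="pdiat" (len 5), cursors c1@0 c2@4, authorship .....
After op 2 (move_left): buffer="pdiat" (len 5), cursors c1@0 c2@3, authorship .....
After op 3 (move_left): buffer="pdiat" (len 5), cursors c1@0 c2@2, authorship .....
After op 4 (insert('g')): buffer="gpdgiat" (len 7), cursors c1@1 c2@4, authorship 1..2...
After op 5 (insert('g')): buffer="ggpdggiat" (len 9), cursors c1@2 c2@6, authorship 11..22...

Answer: ggpdggiat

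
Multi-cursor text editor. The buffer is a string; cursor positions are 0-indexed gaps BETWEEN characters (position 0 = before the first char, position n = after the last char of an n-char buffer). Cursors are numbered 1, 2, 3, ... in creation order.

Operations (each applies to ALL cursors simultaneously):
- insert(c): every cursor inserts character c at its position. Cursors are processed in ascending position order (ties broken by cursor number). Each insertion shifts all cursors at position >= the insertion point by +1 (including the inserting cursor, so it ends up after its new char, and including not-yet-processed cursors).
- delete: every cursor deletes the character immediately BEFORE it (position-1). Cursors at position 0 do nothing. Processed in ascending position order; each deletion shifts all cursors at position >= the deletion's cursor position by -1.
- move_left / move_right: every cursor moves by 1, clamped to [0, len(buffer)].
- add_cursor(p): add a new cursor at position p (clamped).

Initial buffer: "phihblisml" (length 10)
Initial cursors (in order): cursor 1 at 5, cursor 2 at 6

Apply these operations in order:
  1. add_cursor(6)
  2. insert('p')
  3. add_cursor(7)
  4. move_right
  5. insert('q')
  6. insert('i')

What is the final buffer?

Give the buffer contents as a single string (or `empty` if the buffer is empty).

Answer: phihbplqipqipiqqiisml

Derivation:
After op 1 (add_cursor(6)): buffer="phihblisml" (len 10), cursors c1@5 c2@6 c3@6, authorship ..........
After op 2 (insert('p')): buffer="phihbplppisml" (len 13), cursors c1@6 c2@9 c3@9, authorship .....1.23....
After op 3 (add_cursor(7)): buffer="phihbplppisml" (len 13), cursors c1@6 c4@7 c2@9 c3@9, authorship .....1.23....
After op 4 (move_right): buffer="phihbplppisml" (len 13), cursors c1@7 c4@8 c2@10 c3@10, authorship .....1.23....
After op 5 (insert('q')): buffer="phihbplqpqpiqqsml" (len 17), cursors c1@8 c4@10 c2@14 c3@14, authorship .....1.1243.23...
After op 6 (insert('i')): buffer="phihbplqipqipiqqiisml" (len 21), cursors c1@9 c4@12 c2@18 c3@18, authorship .....1.112443.2323...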